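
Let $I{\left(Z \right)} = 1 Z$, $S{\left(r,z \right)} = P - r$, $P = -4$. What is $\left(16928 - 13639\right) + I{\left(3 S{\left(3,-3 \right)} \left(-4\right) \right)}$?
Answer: $3373$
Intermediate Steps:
$S{\left(r,z \right)} = -4 - r$
$I{\left(Z \right)} = Z$
$\left(16928 - 13639\right) + I{\left(3 S{\left(3,-3 \right)} \left(-4\right) \right)} = \left(16928 - 13639\right) + 3 \left(-4 - 3\right) \left(-4\right) = 3289 + 3 \left(-4 - 3\right) \left(-4\right) = 3289 + 3 \left(-7\right) \left(-4\right) = 3289 - -84 = 3289 + 84 = 3373$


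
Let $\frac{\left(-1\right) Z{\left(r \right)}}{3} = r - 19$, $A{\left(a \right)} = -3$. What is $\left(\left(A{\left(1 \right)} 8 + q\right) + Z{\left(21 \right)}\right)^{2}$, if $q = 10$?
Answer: $400$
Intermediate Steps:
$Z{\left(r \right)} = 57 - 3 r$ ($Z{\left(r \right)} = - 3 \left(r - 19\right) = - 3 \left(-19 + r\right) = 57 - 3 r$)
$\left(\left(A{\left(1 \right)} 8 + q\right) + Z{\left(21 \right)}\right)^{2} = \left(\left(\left(-3\right) 8 + 10\right) + \left(57 - 63\right)\right)^{2} = \left(\left(-24 + 10\right) + \left(57 - 63\right)\right)^{2} = \left(-14 - 6\right)^{2} = \left(-20\right)^{2} = 400$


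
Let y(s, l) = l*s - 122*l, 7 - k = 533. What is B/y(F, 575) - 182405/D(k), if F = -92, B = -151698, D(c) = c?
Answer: 11262364199/32362150 ≈ 348.01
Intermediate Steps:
k = -526 (k = 7 - 1*533 = 7 - 533 = -526)
y(s, l) = -122*l + l*s
B/y(F, 575) - 182405/D(k) = -151698*1/(575*(-122 - 92)) - 182405/(-526) = -151698/(575*(-214)) - 182405*(-1/526) = -151698/(-123050) + 182405/526 = -151698*(-1/123050) + 182405/526 = 75849/61525 + 182405/526 = 11262364199/32362150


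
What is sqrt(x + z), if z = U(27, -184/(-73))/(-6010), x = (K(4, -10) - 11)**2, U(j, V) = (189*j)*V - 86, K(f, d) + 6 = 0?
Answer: 2*sqrt(3451167979005)/219365 ≈ 16.937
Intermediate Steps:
K(f, d) = -6 (K(f, d) = -6 + 0 = -6)
U(j, V) = -86 + 189*V*j (U(j, V) = 189*V*j - 86 = -86 + 189*V*j)
x = 289 (x = (-6 - 11)**2 = (-17)**2 = 289)
z = -466337/219365 (z = (-86 + 189*(-184/(-73))*27)/(-6010) = (-86 + 189*(-184*(-1/73))*27)*(-1/6010) = (-86 + 189*(184/73)*27)*(-1/6010) = (-86 + 938952/73)*(-1/6010) = (932674/73)*(-1/6010) = -466337/219365 ≈ -2.1259)
sqrt(x + z) = sqrt(289 - 466337/219365) = sqrt(62930148/219365) = 2*sqrt(3451167979005)/219365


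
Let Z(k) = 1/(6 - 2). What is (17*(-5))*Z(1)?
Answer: -85/4 ≈ -21.250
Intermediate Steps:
Z(k) = 1/4
(17*(-5))*Z(1) = (17*(-5))*(1/4) = -85*1/4 = -85/4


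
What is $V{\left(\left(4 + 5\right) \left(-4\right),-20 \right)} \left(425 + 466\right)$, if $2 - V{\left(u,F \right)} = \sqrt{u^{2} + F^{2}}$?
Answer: $1782 - 3564 \sqrt{106} \approx -34912.0$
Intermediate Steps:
$V{\left(u,F \right)} = 2 - \sqrt{F^{2} + u^{2}}$ ($V{\left(u,F \right)} = 2 - \sqrt{u^{2} + F^{2}} = 2 - \sqrt{F^{2} + u^{2}}$)
$V{\left(\left(4 + 5\right) \left(-4\right),-20 \right)} \left(425 + 466\right) = \left(2 - \sqrt{\left(-20\right)^{2} + \left(\left(4 + 5\right) \left(-4\right)\right)^{2}}\right) \left(425 + 466\right) = \left(2 - \sqrt{400 + \left(9 \left(-4\right)\right)^{2}}\right) 891 = \left(2 - \sqrt{400 + \left(-36\right)^{2}}\right) 891 = \left(2 - \sqrt{400 + 1296}\right) 891 = \left(2 - \sqrt{1696}\right) 891 = \left(2 - 4 \sqrt{106}\right) 891 = 1782 - 3564 \sqrt{106}$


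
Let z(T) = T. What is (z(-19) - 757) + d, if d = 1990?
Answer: 1214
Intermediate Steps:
(z(-19) - 757) + d = (-19 - 757) + 1990 = -776 + 1990 = 1214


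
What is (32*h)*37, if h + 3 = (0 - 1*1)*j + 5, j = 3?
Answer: -1184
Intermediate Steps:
h = -1 (h = -3 + ((0 - 1*1)*3 + 5) = -3 + ((0 - 1)*3 + 5) = -3 + (-1*3 + 5) = -3 + (-3 + 5) = -3 + 2 = -1)
(32*h)*37 = (32*(-1))*37 = -32*37 = -1184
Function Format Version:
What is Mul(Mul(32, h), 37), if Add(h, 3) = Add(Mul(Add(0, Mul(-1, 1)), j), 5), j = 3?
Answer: -1184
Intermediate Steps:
h = -1 (h = Add(-3, Add(Mul(Add(0, Mul(-1, 1)), 3), 5)) = Add(-3, Add(Mul(Add(0, -1), 3), 5)) = Add(-3, Add(Mul(-1, 3), 5)) = Add(-3, Add(-3, 5)) = Add(-3, 2) = -1)
Mul(Mul(32, h), 37) = Mul(Mul(32, -1), 37) = Mul(-32, 37) = -1184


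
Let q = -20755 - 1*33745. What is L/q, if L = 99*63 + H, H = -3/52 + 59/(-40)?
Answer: -3242443/28340000 ≈ -0.11441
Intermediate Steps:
H = -797/520 (H = -3*1/52 + 59*(-1/40) = -3/52 - 59/40 = -797/520 ≈ -1.5327)
L = 3242443/520 (L = 99*63 - 797/520 = 6237 - 797/520 = 3242443/520 ≈ 6235.5)
q = -54500 (q = -20755 - 33745 = -54500)
L/q = (3242443/520)/(-54500) = (3242443/520)*(-1/54500) = -3242443/28340000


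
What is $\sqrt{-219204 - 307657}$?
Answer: $i \sqrt{526861} \approx 725.85 i$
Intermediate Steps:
$\sqrt{-219204 - 307657} = \sqrt{-526861} = i \sqrt{526861}$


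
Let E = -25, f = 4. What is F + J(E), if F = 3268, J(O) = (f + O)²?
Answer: 3709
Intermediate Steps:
J(O) = (4 + O)²
F + J(E) = 3268 + (4 - 25)² = 3268 + (-21)² = 3268 + 441 = 3709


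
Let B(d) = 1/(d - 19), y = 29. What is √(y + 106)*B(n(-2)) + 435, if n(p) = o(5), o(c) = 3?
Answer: 435 - 3*√15/16 ≈ 434.27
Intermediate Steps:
n(p) = 3
B(d) = 1/(-19 + d)
√(y + 106)*B(n(-2)) + 435 = √(29 + 106)/(-19 + 3) + 435 = √135/(-16) + 435 = (3*√15)*(-1/16) + 435 = -3*√15/16 + 435 = 435 - 3*√15/16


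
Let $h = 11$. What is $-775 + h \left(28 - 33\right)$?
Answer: $-830$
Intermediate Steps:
$-775 + h \left(28 - 33\right) = -775 + 11 \left(28 - 33\right) = -775 + 11 \left(-5\right) = -775 - 55 = -830$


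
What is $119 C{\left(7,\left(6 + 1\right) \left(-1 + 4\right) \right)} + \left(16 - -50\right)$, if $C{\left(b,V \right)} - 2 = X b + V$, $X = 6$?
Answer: $7801$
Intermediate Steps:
$C{\left(b,V \right)} = 2 + V + 6 b$ ($C{\left(b,V \right)} = 2 + \left(6 b + V\right) = 2 + \left(V + 6 b\right) = 2 + V + 6 b$)
$119 C{\left(7,\left(6 + 1\right) \left(-1 + 4\right) \right)} + \left(16 - -50\right) = 119 \left(2 + \left(6 + 1\right) \left(-1 + 4\right) + 6 \cdot 7\right) + \left(16 - -50\right) = 119 \left(2 + 7 \cdot 3 + 42\right) + \left(16 + 50\right) = 119 \left(2 + 21 + 42\right) + 66 = 119 \cdot 65 + 66 = 7735 + 66 = 7801$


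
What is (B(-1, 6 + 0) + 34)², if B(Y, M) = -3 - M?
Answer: 625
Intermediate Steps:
(B(-1, 6 + 0) + 34)² = ((-3 - (6 + 0)) + 34)² = ((-3 - 1*6) + 34)² = ((-3 - 6) + 34)² = (-9 + 34)² = 25² = 625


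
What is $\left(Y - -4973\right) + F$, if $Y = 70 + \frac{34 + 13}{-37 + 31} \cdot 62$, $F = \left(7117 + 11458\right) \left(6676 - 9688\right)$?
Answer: $- \frac{167830028}{3} \approx -5.5943 \cdot 10^{7}$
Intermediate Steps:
$F = -55947900$ ($F = 18575 \left(-3012\right) = -55947900$)
$Y = - \frac{1247}{3}$ ($Y = 70 + \frac{47}{-6} \cdot 62 = 70 + 47 \left(- \frac{1}{6}\right) 62 = 70 - \frac{1457}{3} = - \frac{1247}{3} \approx -415.67$)
$\left(Y - -4973\right) + F = \left(- \frac{1247}{3} - -4973\right) - 55947900 = \left(- \frac{1247}{3} + \left(-4104 + 9077\right)\right) - 55947900 = \left(- \frac{1247}{3} + 4973\right) - 55947900 = \frac{13672}{3} - 55947900 = - \frac{167830028}{3}$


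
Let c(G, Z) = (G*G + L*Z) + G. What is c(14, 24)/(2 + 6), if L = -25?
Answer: -195/4 ≈ -48.750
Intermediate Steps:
c(G, Z) = G + G**2 - 25*Z (c(G, Z) = (G*G - 25*Z) + G = (G**2 - 25*Z) + G = G + G**2 - 25*Z)
c(14, 24)/(2 + 6) = (14 + 14**2 - 25*24)/(2 + 6) = (14 + 196 - 600)/8 = -390*1/8 = -195/4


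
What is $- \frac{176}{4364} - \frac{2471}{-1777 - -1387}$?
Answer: $\frac{2678701}{425490} \approx 6.2956$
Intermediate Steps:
$- \frac{176}{4364} - \frac{2471}{-1777 - -1387} = \left(-176\right) \frac{1}{4364} - \frac{2471}{-1777 + 1387} = - \frac{44}{1091} - \frac{2471}{-390} = - \frac{44}{1091} - - \frac{2471}{390} = - \frac{44}{1091} + \frac{2471}{390} = \frac{2678701}{425490}$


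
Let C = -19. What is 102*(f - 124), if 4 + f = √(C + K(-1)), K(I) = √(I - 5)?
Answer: -13056 + 102*√(-19 + I*√6) ≈ -13027.0 + 445.53*I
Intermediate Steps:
K(I) = √(-5 + I)
f = -4 + √(-19 + I*√6) (f = -4 + √(-19 + √(-5 - 1)) = -4 + √(-19 + √(-6)) = -4 + √(-19 + I*√6) ≈ -3.7196 + 4.3679*I)
102*(f - 124) = 102*((-4 + √(-19 + I*√6)) - 124) = 102*(-128 + √(-19 + I*√6)) = -13056 + 102*√(-19 + I*√6)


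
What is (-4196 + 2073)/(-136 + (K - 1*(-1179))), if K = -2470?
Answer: 2123/1427 ≈ 1.4877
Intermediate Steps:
(-4196 + 2073)/(-136 + (K - 1*(-1179))) = (-4196 + 2073)/(-136 + (-2470 - 1*(-1179))) = -2123/(-136 + (-2470 + 1179)) = -2123/(-136 - 1291) = -2123/(-1427) = -2123*(-1/1427) = 2123/1427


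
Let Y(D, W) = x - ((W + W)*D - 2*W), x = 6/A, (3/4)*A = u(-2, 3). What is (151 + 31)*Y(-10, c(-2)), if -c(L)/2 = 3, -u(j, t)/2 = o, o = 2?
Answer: -96915/4 ≈ -24229.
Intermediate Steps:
u(j, t) = -4 (u(j, t) = -2*2 = -4)
c(L) = -6 (c(L) = -2*3 = -6)
A = -16/3 (A = (4/3)*(-4) = -16/3 ≈ -5.3333)
x = -9/8 (x = 6/(-16/3) = 6*(-3/16) = -9/8 ≈ -1.1250)
Y(D, W) = -9/8 + 2*W - 2*D*W (Y(D, W) = -9/8 - ((W + W)*D - 2*W) = -9/8 - ((2*W)*D - 2*W) = -9/8 - (2*D*W - 2*W) = -9/8 - (-2*W + 2*D*W) = -9/8 + (2*W - 2*D*W) = -9/8 + 2*W - 2*D*W)
(151 + 31)*Y(-10, c(-2)) = (151 + 31)*(-9/8 + 2*(-6) - 2*(-10)*(-6)) = 182*(-9/8 - 12 - 120) = 182*(-1065/8) = -96915/4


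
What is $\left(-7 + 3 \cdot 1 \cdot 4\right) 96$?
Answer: $480$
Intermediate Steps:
$\left(-7 + 3 \cdot 1 \cdot 4\right) 96 = \left(-7 + 3 \cdot 4\right) 96 = \left(-7 + 12\right) 96 = 5 \cdot 96 = 480$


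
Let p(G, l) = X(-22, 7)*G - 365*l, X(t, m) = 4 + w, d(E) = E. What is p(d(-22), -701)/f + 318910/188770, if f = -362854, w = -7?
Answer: 6740567427/6849594958 ≈ 0.98408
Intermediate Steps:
X(t, m) = -3 (X(t, m) = 4 - 7 = -3)
p(G, l) = -365*l - 3*G (p(G, l) = -3*G - 365*l = -365*l - 3*G)
p(d(-22), -701)/f + 318910/188770 = (-365*(-701) - 3*(-22))/(-362854) + 318910/188770 = (255865 + 66)*(-1/362854) + 318910*(1/188770) = 255931*(-1/362854) + 31891/18877 = -255931/362854 + 31891/18877 = 6740567427/6849594958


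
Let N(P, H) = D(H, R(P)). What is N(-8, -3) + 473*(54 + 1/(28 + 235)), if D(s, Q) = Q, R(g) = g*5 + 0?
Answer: 6707499/263 ≈ 25504.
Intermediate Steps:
R(g) = 5*g (R(g) = 5*g + 0 = 5*g)
N(P, H) = 5*P
N(-8, -3) + 473*(54 + 1/(28 + 235)) = 5*(-8) + 473*(54 + 1/(28 + 235)) = -40 + 473*(54 + 1/263) = -40 + 473*(14203/263) = -40 + 6718019/263 = 6707499/263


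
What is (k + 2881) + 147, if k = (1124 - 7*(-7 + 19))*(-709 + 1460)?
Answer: 784068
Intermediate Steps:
k = 781040 (k = (1124 - 7*12)*751 = (1124 - 84)*751 = 1040*751 = 781040)
(k + 2881) + 147 = (781040 + 2881) + 147 = 783921 + 147 = 784068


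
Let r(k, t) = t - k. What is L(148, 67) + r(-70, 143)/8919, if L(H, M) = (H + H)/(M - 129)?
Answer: -437803/92163 ≈ -4.7503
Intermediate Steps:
L(H, M) = 2*H/(-129 + M) (L(H, M) = (2*H)/(-129 + M) = 2*H/(-129 + M))
L(148, 67) + r(-70, 143)/8919 = 2*148/(-129 + 67) + (143 - 1*(-70))/8919 = 2*148/(-62) + (143 + 70)*(1/8919) = 2*148*(-1/62) + 213*(1/8919) = -148/31 + 71/2973 = -437803/92163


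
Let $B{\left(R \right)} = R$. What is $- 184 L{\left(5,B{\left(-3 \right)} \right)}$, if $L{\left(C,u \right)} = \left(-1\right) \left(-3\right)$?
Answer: $-552$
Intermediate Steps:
$L{\left(C,u \right)} = 3$
$- 184 L{\left(5,B{\left(-3 \right)} \right)} = \left(-184\right) 3 = -552$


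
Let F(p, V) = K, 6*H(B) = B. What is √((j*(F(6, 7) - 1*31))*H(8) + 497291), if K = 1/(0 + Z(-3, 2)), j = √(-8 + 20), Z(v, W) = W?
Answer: √(4475619 - 732*√3)/3 ≈ 705.09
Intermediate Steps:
H(B) = B/6
j = 2*√3 (j = √12 = 2*√3 ≈ 3.4641)
K = ½ (K = 1/(0 + 2) = 1/2 = ½ ≈ 0.50000)
F(p, V) = ½
√((j*(F(6, 7) - 1*31))*H(8) + 497291) = √(((2*√3)*(½ - 1*31))*((⅙)*8) + 497291) = √(((2*√3)*(½ - 31))*(4/3) + 497291) = √(((2*√3)*(-61/2))*(4/3) + 497291) = √(-61*√3*(4/3) + 497291) = √(-244*√3/3 + 497291) = √(497291 - 244*√3/3)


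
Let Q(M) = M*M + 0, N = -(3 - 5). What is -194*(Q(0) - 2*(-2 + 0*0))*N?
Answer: -1552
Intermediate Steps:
N = 2 (N = -1*(-2) = 2)
Q(M) = M² (Q(M) = M² + 0 = M²)
-194*(Q(0) - 2*(-2 + 0*0))*N = -194*(0² - 2*(-2 + 0*0))*2 = -194*(0 - 2*(-2 + 0))*2 = -194*(0 - 2*(-2))*2 = -194*(0 + 4)*2 = -776*2 = -194*8 = -1552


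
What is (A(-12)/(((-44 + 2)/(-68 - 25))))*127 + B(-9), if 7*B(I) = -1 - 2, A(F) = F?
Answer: -3375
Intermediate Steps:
B(I) = -3/7 (B(I) = (-1 - 2)/7 = (⅐)*(-3) = -3/7)
(A(-12)/(((-44 + 2)/(-68 - 25))))*127 + B(-9) = -12*(-68 - 25)/(-44 + 2)*127 - 3/7 = -12/((-42/(-93)))*127 - 3/7 = -12/((-42*(-1/93)))*127 - 3/7 = -12/14/31*127 - 3/7 = -12*31/14*127 - 3/7 = -186/7*127 - 3/7 = -23622/7 - 3/7 = -3375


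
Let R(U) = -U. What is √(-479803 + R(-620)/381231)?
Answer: I*√7748129392563407/127077 ≈ 692.68*I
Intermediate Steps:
√(-479803 + R(-620)/381231) = √(-479803 - 1*(-620)/381231) = √(-479803 + 620*(1/381231)) = √(-479803 + 620/381231) = √(-182915776873/381231) = I*√7748129392563407/127077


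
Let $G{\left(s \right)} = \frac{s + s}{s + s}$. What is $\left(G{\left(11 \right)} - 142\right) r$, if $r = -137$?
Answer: $19317$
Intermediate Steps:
$G{\left(s \right)} = 1$ ($G{\left(s \right)} = \frac{2 s}{2 s} = 2 s \frac{1}{2 s} = 1$)
$\left(G{\left(11 \right)} - 142\right) r = \left(1 - 142\right) \left(-137\right) = \left(-141\right) \left(-137\right) = 19317$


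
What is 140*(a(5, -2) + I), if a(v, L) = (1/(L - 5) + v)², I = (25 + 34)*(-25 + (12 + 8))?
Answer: -265980/7 ≈ -37997.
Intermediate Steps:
I = -295 (I = 59*(-25 + 20) = 59*(-5) = -295)
a(v, L) = (v + 1/(-5 + L))² (a(v, L) = (1/(-5 + L) + v)² = (v + 1/(-5 + L))²)
140*(a(5, -2) + I) = 140*((1 - 5*5 - 2*5)²/(-5 - 2)² - 295) = 140*((1 - 25 - 10)²/(-7)² - 295) = 140*((1/49)*(-34)² - 295) = 140*((1/49)*1156 - 295) = 140*(1156/49 - 295) = 140*(-13299/49) = -265980/7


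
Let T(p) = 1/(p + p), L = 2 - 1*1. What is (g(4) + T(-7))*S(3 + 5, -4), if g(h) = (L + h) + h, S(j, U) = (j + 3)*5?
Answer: 6875/14 ≈ 491.07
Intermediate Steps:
L = 1 (L = 2 - 1 = 1)
S(j, U) = 15 + 5*j (S(j, U) = (3 + j)*5 = 15 + 5*j)
T(p) = 1/(2*p)
g(h) = 1 + 2*h (g(h) = (1 + h) + h = 1 + 2*h)
(g(4) + T(-7))*S(3 + 5, -4) = ((1 + 2*4) + (1/2)/(-7))*(15 + 5*(3 + 5)) = ((1 + 8) + (1/2)*(-1/7))*(15 + 5*8) = (9 - 1/14)*(15 + 40) = (125/14)*55 = 6875/14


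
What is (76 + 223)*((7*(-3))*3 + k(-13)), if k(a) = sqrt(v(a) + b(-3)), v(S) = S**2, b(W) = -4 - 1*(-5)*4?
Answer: -18837 + 299*sqrt(185) ≈ -14770.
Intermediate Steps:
b(W) = 16 (b(W) = -4 + 5*4 = -4 + 20 = 16)
k(a) = sqrt(16 + a**2) (k(a) = sqrt(a**2 + 16) = sqrt(16 + a**2))
(76 + 223)*((7*(-3))*3 + k(-13)) = (76 + 223)*((7*(-3))*3 + sqrt(16 + (-13)**2)) = 299*(-21*3 + sqrt(16 + 169)) = 299*(-63 + sqrt(185)) = -18837 + 299*sqrt(185)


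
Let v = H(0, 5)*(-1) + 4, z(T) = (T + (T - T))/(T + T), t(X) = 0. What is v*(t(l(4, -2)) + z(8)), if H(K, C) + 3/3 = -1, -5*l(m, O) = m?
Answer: 3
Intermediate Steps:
l(m, O) = -m/5
H(K, C) = -2 (H(K, C) = -1 - 1 = -2)
z(T) = 1/2 (z(T) = (T + 0)/((2*T)) = T*(1/(2*T)) = 1/2)
v = 6 (v = -2*(-1) + 4 = 2 + 4 = 6)
v*(t(l(4, -2)) + z(8)) = 6*(0 + 1/2) = 6*(1/2) = 3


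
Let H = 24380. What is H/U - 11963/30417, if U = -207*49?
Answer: -12505901/4471299 ≈ -2.7969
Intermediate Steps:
U = -10143
H/U - 11963/30417 = 24380/(-10143) - 11963/30417 = 24380*(-1/10143) - 11963*1/30417 = -1060/441 - 11963/30417 = -12505901/4471299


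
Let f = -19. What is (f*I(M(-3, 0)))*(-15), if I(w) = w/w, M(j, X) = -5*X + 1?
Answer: 285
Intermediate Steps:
M(j, X) = 1 - 5*X
I(w) = 1
(f*I(M(-3, 0)))*(-15) = -19*1*(-15) = -19*(-15) = 285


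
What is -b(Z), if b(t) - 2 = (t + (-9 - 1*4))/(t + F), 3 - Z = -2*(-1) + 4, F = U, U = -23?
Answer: -34/13 ≈ -2.6154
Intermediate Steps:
F = -23
Z = -3 (Z = 3 - (-2*(-1) + 4) = 3 - (2 + 4) = 3 - 1*6 = 3 - 6 = -3)
b(t) = 2 + (-13 + t)/(-23 + t) (b(t) = 2 + (t + (-9 - 1*4))/(t - 23) = 2 + (t + (-9 - 4))/(-23 + t) = 2 + (t - 13)/(-23 + t) = 2 + (-13 + t)/(-23 + t))
-b(Z) = -(-59 + 3*(-3))/(-23 - 3) = -(-59 - 9)/(-26) = -(-1)*(-68)/26 = -1*34/13 = -34/13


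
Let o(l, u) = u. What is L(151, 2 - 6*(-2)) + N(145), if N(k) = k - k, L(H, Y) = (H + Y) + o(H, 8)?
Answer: 173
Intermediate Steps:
L(H, Y) = 8 + H + Y (L(H, Y) = (H + Y) + 8 = 8 + H + Y)
N(k) = 0
L(151, 2 - 6*(-2)) + N(145) = (8 + 151 + (2 - 6*(-2))) + 0 = (8 + 151 + (2 + 12)) + 0 = (8 + 151 + 14) + 0 = 173 + 0 = 173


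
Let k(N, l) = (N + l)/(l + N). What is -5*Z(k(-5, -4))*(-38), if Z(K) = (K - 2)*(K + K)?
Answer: -380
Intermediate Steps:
k(N, l) = 1 (k(N, l) = (N + l)/(N + l) = 1)
Z(K) = 2*K*(-2 + K) (Z(K) = (-2 + K)*(2*K) = 2*K*(-2 + K))
-5*Z(k(-5, -4))*(-38) = -10*(-2 + 1)*(-38) = -10*(-1)*(-38) = -5*(-2)*(-38) = 10*(-38) = -380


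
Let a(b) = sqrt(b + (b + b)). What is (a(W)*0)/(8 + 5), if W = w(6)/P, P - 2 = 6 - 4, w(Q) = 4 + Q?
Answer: 0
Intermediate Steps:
P = 4 (P = 2 + (6 - 4) = 2 + 2 = 4)
W = 5/2 (W = (4 + 6)/4 = 10*(1/4) = 5/2 ≈ 2.5000)
a(b) = sqrt(3)*sqrt(b) (a(b) = sqrt(b + 2*b) = sqrt(3*b) = sqrt(3)*sqrt(b))
(a(W)*0)/(8 + 5) = ((sqrt(3)*sqrt(5/2))*0)/(8 + 5) = ((sqrt(3)*(sqrt(10)/2))*0)/13 = ((sqrt(30)/2)*0)*(1/13) = 0*(1/13) = 0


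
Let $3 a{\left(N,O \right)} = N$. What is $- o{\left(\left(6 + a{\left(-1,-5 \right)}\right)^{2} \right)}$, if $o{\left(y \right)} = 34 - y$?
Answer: $- \frac{17}{9} \approx -1.8889$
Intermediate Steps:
$a{\left(N,O \right)} = \frac{N}{3}$
$- o{\left(\left(6 + a{\left(-1,-5 \right)}\right)^{2} \right)} = - (34 - \left(6 + \frac{1}{3} \left(-1\right)\right)^{2}) = - (34 - \left(6 - \frac{1}{3}\right)^{2}) = - (34 - \left(\frac{17}{3}\right)^{2}) = - (34 - \frac{289}{9}) = \left(-1\right) \frac{17}{9} = - \frac{17}{9}$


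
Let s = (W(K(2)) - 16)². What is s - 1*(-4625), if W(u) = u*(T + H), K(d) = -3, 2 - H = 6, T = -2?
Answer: 4629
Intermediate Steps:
H = -4 (H = 2 - 1*6 = 2 - 6 = -4)
W(u) = -6*u (W(u) = u*(-2 - 4) = u*(-6) = -6*u)
s = 4 (s = (-6*(-3) - 16)² = (18 - 16)² = 2² = 4)
s - 1*(-4625) = 4 - 1*(-4625) = 4 + 4625 = 4629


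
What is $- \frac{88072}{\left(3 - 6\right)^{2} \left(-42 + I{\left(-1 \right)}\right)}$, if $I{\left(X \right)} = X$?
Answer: $\frac{88072}{387} \approx 227.58$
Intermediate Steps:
$- \frac{88072}{\left(3 - 6\right)^{2} \left(-42 + I{\left(-1 \right)}\right)} = - \frac{88072}{\left(3 - 6\right)^{2} \left(-42 - 1\right)} = - \frac{88072}{\left(-3\right)^{2} \left(-43\right)} = - \frac{88072}{9 \left(-43\right)} = - \frac{88072}{-387} = \left(-88072\right) \left(- \frac{1}{387}\right) = \frac{88072}{387}$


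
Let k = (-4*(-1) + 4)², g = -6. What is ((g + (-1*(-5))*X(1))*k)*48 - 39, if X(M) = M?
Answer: -3111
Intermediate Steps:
k = 64 (k = (4 + 4)² = 8² = 64)
((g + (-1*(-5))*X(1))*k)*48 - 39 = ((-6 - 1*(-5)*1)*64)*48 - 39 = ((-6 + 5*1)*64)*48 - 39 = ((-6 + 5)*64)*48 - 39 = -1*64*48 - 39 = -64*48 - 39 = -3072 - 39 = -3111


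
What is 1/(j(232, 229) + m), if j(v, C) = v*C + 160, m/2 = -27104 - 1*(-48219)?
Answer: 1/95518 ≈ 1.0469e-5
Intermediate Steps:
m = 42230 (m = 2*(-27104 - 1*(-48219)) = 2*(-27104 + 48219) = 2*21115 = 42230)
j(v, C) = 160 + C*v (j(v, C) = C*v + 160 = 160 + C*v)
1/(j(232, 229) + m) = 1/((160 + 229*232) + 42230) = 1/((160 + 53128) + 42230) = 1/(53288 + 42230) = 1/95518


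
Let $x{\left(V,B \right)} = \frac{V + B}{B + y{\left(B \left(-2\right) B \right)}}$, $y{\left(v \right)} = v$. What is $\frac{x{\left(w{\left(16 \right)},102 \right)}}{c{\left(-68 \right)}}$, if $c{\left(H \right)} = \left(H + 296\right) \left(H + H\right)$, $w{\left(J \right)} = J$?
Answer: $\frac{59}{321025824} \approx 1.8379 \cdot 10^{-7}$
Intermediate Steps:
$x{\left(V,B \right)} = \frac{B + V}{B - 2 B^{2}}$ ($x{\left(V,B \right)} = \frac{V + B}{B + B \left(-2\right) B} = \frac{B + V}{B + - 2 B B} = \frac{B + V}{B - 2 B^{2}}$)
$c{\left(H \right)} = 2 H \left(296 + H\right)$ ($c{\left(H \right)} = \left(296 + H\right) 2 H = 2 H \left(296 + H\right)$)
$\frac{x{\left(w{\left(16 \right)},102 \right)}}{c{\left(-68 \right)}} = \frac{\frac{1}{102} \frac{1}{-1 + 2 \cdot 102} \left(\left(-1\right) 102 - 16\right)}{2 \left(-68\right) \left(296 - 68\right)} = \frac{\frac{1}{102} \frac{1}{-1 + 204} \left(-102 - 16\right)}{2 \left(-68\right) 228} = \frac{\frac{1}{102} \cdot \frac{1}{203} \left(-118\right)}{-31008} = \frac{1}{102} \cdot \frac{1}{203} \left(-118\right) \left(- \frac{1}{31008}\right) = \left(- \frac{59}{10353}\right) \left(- \frac{1}{31008}\right) = \frac{59}{321025824}$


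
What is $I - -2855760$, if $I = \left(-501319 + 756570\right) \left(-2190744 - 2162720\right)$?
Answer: $-1111223183704$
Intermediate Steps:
$I = -1111226039464$ ($I = 255251 \left(-4353464\right) = -1111226039464$)
$I - -2855760 = -1111226039464 - -2855760 = -1111226039464 + 2855760 = -1111223183704$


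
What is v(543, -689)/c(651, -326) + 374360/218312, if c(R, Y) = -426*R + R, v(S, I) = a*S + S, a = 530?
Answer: 1692895796/2516728025 ≈ 0.67266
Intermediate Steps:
v(S, I) = 531*S (v(S, I) = 530*S + S = 531*S)
c(R, Y) = -425*R
v(543, -689)/c(651, -326) + 374360/218312 = (531*543)/((-425*651)) + 374360/218312 = 288333/(-276675) + 374360*(1/218312) = 288333*(-1/276675) + 46795/27289 = -96111/92225 + 46795/27289 = 1692895796/2516728025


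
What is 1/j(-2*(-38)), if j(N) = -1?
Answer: -1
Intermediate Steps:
1/j(-2*(-38)) = 1/(-1) = -1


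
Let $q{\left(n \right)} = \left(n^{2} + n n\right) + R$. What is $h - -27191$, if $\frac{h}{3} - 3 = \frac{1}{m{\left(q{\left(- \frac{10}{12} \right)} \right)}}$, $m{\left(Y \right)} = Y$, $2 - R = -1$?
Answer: $\frac{2148854}{79} \approx 27201.0$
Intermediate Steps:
$R = 3$ ($R = 2 - -1 = 2 + 1 = 3$)
$q{\left(n \right)} = 3 + 2 n^{2}$ ($q{\left(n \right)} = \left(n^{2} + n n\right) + 3 = \left(n^{2} + n^{2}\right) + 3 = 2 n^{2} + 3 = 3 + 2 n^{2}$)
$h = \frac{765}{79}$ ($h = 9 + \frac{3}{3 + 2 \left(- \frac{10}{12}\right)^{2}} = 9 + \frac{3}{3 + 2 \left(\left(-10\right) \frac{1}{12}\right)^{2}} = 9 + \frac{3}{3 + 2 \left(- \frac{5}{6}\right)^{2}} = 9 + \frac{3}{3 + 2 \cdot \frac{25}{36}} = 9 + \frac{3}{3 + \frac{25}{18}} = 9 + \frac{3}{\frac{79}{18}} = 9 + 3 \cdot \frac{18}{79} = 9 + \frac{54}{79} = \frac{765}{79} \approx 9.6835$)
$h - -27191 = \frac{765}{79} - -27191 = \frac{765}{79} + 27191 = \frac{2148854}{79}$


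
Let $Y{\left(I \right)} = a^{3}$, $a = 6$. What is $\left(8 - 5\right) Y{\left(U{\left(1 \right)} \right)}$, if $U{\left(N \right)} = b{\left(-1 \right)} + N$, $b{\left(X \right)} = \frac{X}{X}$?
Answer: $648$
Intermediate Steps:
$b{\left(X \right)} = 1$
$U{\left(N \right)} = 1 + N$
$Y{\left(I \right)} = 216$ ($Y{\left(I \right)} = 6^{3} = 216$)
$\left(8 - 5\right) Y{\left(U{\left(1 \right)} \right)} = \left(8 - 5\right) 216 = 3 \cdot 216 = 648$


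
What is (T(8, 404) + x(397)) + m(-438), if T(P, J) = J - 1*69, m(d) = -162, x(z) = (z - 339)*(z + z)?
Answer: 46225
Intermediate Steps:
x(z) = 2*z*(-339 + z) (x(z) = (-339 + z)*(2*z) = 2*z*(-339 + z))
T(P, J) = -69 + J (T(P, J) = J - 69 = -69 + J)
(T(8, 404) + x(397)) + m(-438) = ((-69 + 404) + 2*397*(-339 + 397)) - 162 = (335 + 2*397*58) - 162 = (335 + 46052) - 162 = 46387 - 162 = 46225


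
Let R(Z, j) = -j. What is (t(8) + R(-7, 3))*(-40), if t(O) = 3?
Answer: 0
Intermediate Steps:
(t(8) + R(-7, 3))*(-40) = (3 - 1*3)*(-40) = (3 - 3)*(-40) = 0*(-40) = 0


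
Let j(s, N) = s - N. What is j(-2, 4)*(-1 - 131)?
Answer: 792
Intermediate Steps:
j(-2, 4)*(-1 - 131) = (-2 - 1*4)*(-1 - 131) = (-2 - 4)*(-132) = -6*(-132) = 792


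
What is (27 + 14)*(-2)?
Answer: -82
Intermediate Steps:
(27 + 14)*(-2) = 41*(-2) = -82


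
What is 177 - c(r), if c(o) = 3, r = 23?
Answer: 174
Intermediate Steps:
177 - c(r) = 177 - 1*3 = 177 - 3 = 174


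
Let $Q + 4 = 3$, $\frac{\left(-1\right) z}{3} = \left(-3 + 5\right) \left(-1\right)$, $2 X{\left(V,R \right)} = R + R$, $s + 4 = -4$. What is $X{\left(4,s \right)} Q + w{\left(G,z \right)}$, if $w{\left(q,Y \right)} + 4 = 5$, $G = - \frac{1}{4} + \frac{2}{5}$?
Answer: $9$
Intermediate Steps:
$s = -8$ ($s = -4 - 4 = -8$)
$X{\left(V,R \right)} = R$ ($X{\left(V,R \right)} = \frac{R + R}{2} = \frac{2 R}{2} = R$)
$G = \frac{3}{20}$ ($G = \left(-1\right) \frac{1}{4} + 2 \cdot \frac{1}{5} = - \frac{1}{4} + \frac{2}{5} = \frac{3}{20} \approx 0.15$)
$z = 6$ ($z = - 3 \left(-3 + 5\right) \left(-1\right) = - 3 \cdot 2 \left(-1\right) = \left(-3\right) \left(-2\right) = 6$)
$w{\left(q,Y \right)} = 1$ ($w{\left(q,Y \right)} = -4 + 5 = 1$)
$Q = -1$ ($Q = -4 + 3 = -1$)
$X{\left(4,s \right)} Q + w{\left(G,z \right)} = \left(-8\right) \left(-1\right) + 1 = 8 + 1 = 9$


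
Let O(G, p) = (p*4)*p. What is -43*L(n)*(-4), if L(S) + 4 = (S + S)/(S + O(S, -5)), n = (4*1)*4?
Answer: -18576/29 ≈ -640.55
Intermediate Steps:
O(G, p) = 4*p**2 (O(G, p) = (4*p)*p = 4*p**2)
n = 16 (n = 4*4 = 16)
L(S) = -4 + 2*S/(100 + S) (L(S) = -4 + (S + S)/(S + 4*(-5)**2) = -4 + (2*S)/(S + 4*25) = -4 + (2*S)/(S + 100) = -4 + (2*S)/(100 + S) = -4 + 2*S/(100 + S))
-43*L(n)*(-4) = -86*(-200 - 1*16)/(100 + 16)*(-4) = -86*(-200 - 16)/116*(-4) = -86*(-216)/116*(-4) = -43*(-108/29)*(-4) = (4644/29)*(-4) = -18576/29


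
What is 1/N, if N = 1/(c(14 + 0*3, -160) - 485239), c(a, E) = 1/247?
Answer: -119854032/247 ≈ -4.8524e+5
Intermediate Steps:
c(a, E) = 1/247
N = -247/119854032 (N = 1/(1/247 - 485239) = 1/(-119854032/247) = -247/119854032 ≈ -2.0608e-6)
1/N = 1/(-247/119854032) = -119854032/247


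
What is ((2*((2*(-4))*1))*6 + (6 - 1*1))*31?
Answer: -2821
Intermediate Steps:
((2*((2*(-4))*1))*6 + (6 - 1*1))*31 = ((2*(-8*1))*6 + (6 - 1))*31 = ((2*(-8))*6 + 5)*31 = (-16*6 + 5)*31 = (-96 + 5)*31 = -91*31 = -2821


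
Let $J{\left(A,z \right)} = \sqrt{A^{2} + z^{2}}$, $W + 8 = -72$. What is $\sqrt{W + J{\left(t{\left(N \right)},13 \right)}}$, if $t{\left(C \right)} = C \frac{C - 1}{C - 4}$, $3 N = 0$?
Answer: $i \sqrt{67} \approx 8.1853 i$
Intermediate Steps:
$N = 0$ ($N = \frac{1}{3} \cdot 0 = 0$)
$W = -80$ ($W = -8 - 72 = -80$)
$t{\left(C \right)} = \frac{C \left(-1 + C\right)}{-4 + C}$ ($t{\left(C \right)} = C \frac{-1 + C}{-4 + C} = \frac{C \left(-1 + C\right)}{-4 + C}$)
$\sqrt{W + J{\left(t{\left(N \right)},13 \right)}} = \sqrt{-80 + \sqrt{\left(\frac{0 \left(-1 + 0\right)}{-4 + 0}\right)^{2} + 13^{2}}} = \sqrt{-80 + \sqrt{\left(0 \frac{1}{-4} \left(-1\right)\right)^{2} + 169}} = \sqrt{-80 + \sqrt{\left(0 \left(- \frac{1}{4}\right) \left(-1\right)\right)^{2} + 169}} = \sqrt{-80 + \sqrt{0^{2} + 169}} = \sqrt{-80 + \sqrt{0 + 169}} = \sqrt{-80 + \sqrt{169}} = \sqrt{-80 + 13} = \sqrt{-67} = i \sqrt{67}$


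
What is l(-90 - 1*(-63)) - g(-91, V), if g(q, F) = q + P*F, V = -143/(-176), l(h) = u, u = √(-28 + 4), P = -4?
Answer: 377/4 + 2*I*√6 ≈ 94.25 + 4.899*I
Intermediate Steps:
u = 2*I*√6 (u = √(-24) = 2*I*√6 ≈ 4.899*I)
l(h) = 2*I*√6
V = 13/16 (V = -143*(-1/176) = 13/16 ≈ 0.81250)
g(q, F) = q - 4*F
l(-90 - 1*(-63)) - g(-91, V) = 2*I*√6 - (-91 - 4*13/16) = 2*I*√6 - (-91 - 13/4) = 2*I*√6 - 1*(-377/4) = 2*I*√6 + 377/4 = 377/4 + 2*I*√6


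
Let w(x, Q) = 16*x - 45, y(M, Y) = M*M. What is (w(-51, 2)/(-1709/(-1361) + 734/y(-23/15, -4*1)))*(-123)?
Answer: 76246877007/225673211 ≈ 337.86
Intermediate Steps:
y(M, Y) = M²
w(x, Q) = -45 + 16*x
(w(-51, 2)/(-1709/(-1361) + 734/y(-23/15, -4*1)))*(-123) = ((-45 + 16*(-51))/(-1709/(-1361) + 734/((-23/15)²)))*(-123) = ((-45 - 816)/(-1709*(-1/1361) + 734/((-23*1/15)²)))*(-123) = -861/(1709/1361 + 734/((-23/15)²))*(-123) = -861/(1709/1361 + 734/(529/225))*(-123) = -861/(1709/1361 + 734*(225/529))*(-123) = -861/(1709/1361 + 165150/529)*(-123) = -861/225673211/719969*(-123) = -861*719969/225673211*(-123) = -619893309/225673211*(-123) = 76246877007/225673211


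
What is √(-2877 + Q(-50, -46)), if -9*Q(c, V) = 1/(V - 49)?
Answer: I*√233684230/285 ≈ 53.638*I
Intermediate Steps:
Q(c, V) = -1/(9*(-49 + V)) (Q(c, V) = -1/(9*(V - 49)) = -1/(9*(-49 + V)))
√(-2877 + Q(-50, -46)) = √(-2877 - 1/(-441 + 9*(-46))) = √(-2877 - 1/(-441 - 414)) = √(-2877 - 1/(-855)) = √(-2877 - 1*(-1/855)) = √(-2877 + 1/855) = √(-2459834/855) = I*√233684230/285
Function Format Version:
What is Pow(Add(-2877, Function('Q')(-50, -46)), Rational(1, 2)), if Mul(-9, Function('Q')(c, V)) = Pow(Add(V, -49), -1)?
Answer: Mul(Rational(1, 285), I, Pow(233684230, Rational(1, 2))) ≈ Mul(53.638, I)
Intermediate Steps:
Function('Q')(c, V) = Mul(Rational(-1, 9), Pow(Add(-49, V), -1)) (Function('Q')(c, V) = Mul(Rational(-1, 9), Pow(Add(V, -49), -1)) = Mul(Rational(-1, 9), Pow(Add(-49, V), -1)))
Pow(Add(-2877, Function('Q')(-50, -46)), Rational(1, 2)) = Pow(Add(-2877, Mul(-1, Pow(Add(-441, Mul(9, -46)), -1))), Rational(1, 2)) = Pow(Add(-2877, Mul(-1, Pow(Add(-441, -414), -1))), Rational(1, 2)) = Pow(Add(-2877, Mul(-1, Pow(-855, -1))), Rational(1, 2)) = Pow(Add(-2877, Mul(-1, Rational(-1, 855))), Rational(1, 2)) = Pow(Add(-2877, Rational(1, 855)), Rational(1, 2)) = Pow(Rational(-2459834, 855), Rational(1, 2)) = Mul(Rational(1, 285), I, Pow(233684230, Rational(1, 2)))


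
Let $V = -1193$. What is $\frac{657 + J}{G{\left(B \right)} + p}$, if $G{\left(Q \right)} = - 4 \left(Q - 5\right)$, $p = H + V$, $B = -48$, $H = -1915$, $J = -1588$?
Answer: $\frac{931}{2896} \approx 0.32148$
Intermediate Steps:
$p = -3108$ ($p = -1915 - 1193 = -3108$)
$G{\left(Q \right)} = 20 - 4 Q$ ($G{\left(Q \right)} = - 4 \left(-5 + Q\right) = 20 - 4 Q$)
$\frac{657 + J}{G{\left(B \right)} + p} = \frac{657 - 1588}{\left(20 - -192\right) - 3108} = - \frac{931}{\left(20 + 192\right) - 3108} = - \frac{931}{212 - 3108} = - \frac{931}{-2896} = \left(-931\right) \left(- \frac{1}{2896}\right) = \frac{931}{2896}$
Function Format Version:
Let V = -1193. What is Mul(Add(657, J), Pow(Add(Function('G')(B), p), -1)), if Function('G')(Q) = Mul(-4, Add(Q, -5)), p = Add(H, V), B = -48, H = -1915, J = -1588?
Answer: Rational(931, 2896) ≈ 0.32148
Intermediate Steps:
p = -3108 (p = Add(-1915, -1193) = -3108)
Function('G')(Q) = Add(20, Mul(-4, Q)) (Function('G')(Q) = Mul(-4, Add(-5, Q)) = Add(20, Mul(-4, Q)))
Mul(Add(657, J), Pow(Add(Function('G')(B), p), -1)) = Mul(Add(657, -1588), Pow(Add(Add(20, Mul(-4, -48)), -3108), -1)) = Mul(-931, Pow(Add(Add(20, 192), -3108), -1)) = Mul(-931, Pow(Add(212, -3108), -1)) = Mul(-931, Pow(-2896, -1)) = Mul(-931, Rational(-1, 2896)) = Rational(931, 2896)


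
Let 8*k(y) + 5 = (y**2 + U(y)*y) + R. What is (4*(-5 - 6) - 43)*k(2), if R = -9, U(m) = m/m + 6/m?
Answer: 87/4 ≈ 21.750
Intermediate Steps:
U(m) = 1 + 6/m
k(y) = -1 + y/8 + y**2/8 (k(y) = -5/8 + ((y**2 + ((6 + y)/y)*y) - 9)/8 = -5/8 + ((y**2 + (6 + y)) - 9)/8 = -5/8 + ((6 + y + y**2) - 9)/8 = -5/8 + (-3 + y + y**2)/8 = -5/8 + (-3/8 + y/8 + y**2/8) = -1 + y/8 + y**2/8)
(4*(-5 - 6) - 43)*k(2) = (4*(-5 - 6) - 43)*(-1 + (1/8)*2 + (1/8)*2**2) = (4*(-11) - 43)*(-1 + 1/4 + (1/8)*4) = (-44 - 43)*(-1 + 1/4 + 1/2) = -87*(-1/4) = 87/4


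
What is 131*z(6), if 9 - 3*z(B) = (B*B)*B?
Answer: -9039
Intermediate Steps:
z(B) = 3 - B³/3 (z(B) = 3 - B*B*B/3 = 3 - B²*B/3 = 3 - B³/3)
131*z(6) = 131*(3 - ⅓*6³) = 131*(3 - ⅓*216) = 131*(3 - 72) = 131*(-69) = -9039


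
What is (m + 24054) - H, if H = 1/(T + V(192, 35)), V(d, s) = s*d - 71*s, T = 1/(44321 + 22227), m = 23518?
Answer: 13407253847184/281830781 ≈ 47572.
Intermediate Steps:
T = 1/66548 ≈ 1.5027e-5
V(d, s) = -71*s + d*s (V(d, s) = d*s - 71*s = -71*s + d*s)
H = 66548/281830781 (H = 1/(1/66548 + 35*(-71 + 192)) = 1/(1/66548 + 35*121) = 1/(1/66548 + 4235) = 1/(281830781/66548) = 66548/281830781 ≈ 0.00023613)
(m + 24054) - H = (23518 + 24054) - 1*66548/281830781 = 47572 - 66548/281830781 = 13407253847184/281830781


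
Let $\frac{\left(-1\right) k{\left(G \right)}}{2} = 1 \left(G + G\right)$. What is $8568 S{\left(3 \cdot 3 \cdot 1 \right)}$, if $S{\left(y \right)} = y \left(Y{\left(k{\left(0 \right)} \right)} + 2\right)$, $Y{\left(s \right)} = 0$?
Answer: $154224$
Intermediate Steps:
$k{\left(G \right)} = - 4 G$ ($k{\left(G \right)} = - 2 \cdot 1 \left(G + G\right) = - 2 \cdot 1 \cdot 2 G = - 2 \cdot 2 G = - 4 G$)
$S{\left(y \right)} = 2 y$ ($S{\left(y \right)} = y \left(0 + 2\right) = y 2 = 2 y$)
$8568 S{\left(3 \cdot 3 \cdot 1 \right)} = 8568 \cdot 2 \cdot 3 \cdot 3 \cdot 1 = 8568 \cdot 2 \cdot 9 \cdot 1 = 8568 \cdot 2 \cdot 9 = 8568 \cdot 18 = 154224$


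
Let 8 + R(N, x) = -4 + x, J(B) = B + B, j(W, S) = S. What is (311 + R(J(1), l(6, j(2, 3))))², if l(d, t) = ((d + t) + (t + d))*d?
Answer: 165649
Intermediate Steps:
J(B) = 2*B
l(d, t) = d*(2*d + 2*t) (l(d, t) = ((d + t) + (d + t))*d = (2*d + 2*t)*d = d*(2*d + 2*t))
R(N, x) = -12 + x (R(N, x) = -8 + (-4 + x) = -12 + x)
(311 + R(J(1), l(6, j(2, 3))))² = (311 + (-12 + 2*6*(6 + 3)))² = (311 + (-12 + 2*6*9))² = (311 + (-12 + 108))² = (311 + 96)² = 407² = 165649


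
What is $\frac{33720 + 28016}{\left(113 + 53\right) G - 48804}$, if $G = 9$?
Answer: $- \frac{30868}{23655} \approx -1.3049$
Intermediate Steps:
$\frac{33720 + 28016}{\left(113 + 53\right) G - 48804} = \frac{33720 + 28016}{\left(113 + 53\right) 9 - 48804} = \frac{61736}{166 \cdot 9 - 48804} = \frac{61736}{1494 - 48804} = \frac{61736}{-47310} = 61736 \left(- \frac{1}{47310}\right) = - \frac{30868}{23655}$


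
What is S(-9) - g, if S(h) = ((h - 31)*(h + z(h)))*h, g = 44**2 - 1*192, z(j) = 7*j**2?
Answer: 199136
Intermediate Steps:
g = 1744 (g = 1936 - 192 = 1744)
S(h) = h*(-31 + h)*(h + 7*h**2) (S(h) = ((h - 31)*(h + 7*h**2))*h = ((-31 + h)*(h + 7*h**2))*h = h*(-31 + h)*(h + 7*h**2))
S(-9) - g = (-9)**2*(-31 - 216*(-9) + 7*(-9)**2) - 1*1744 = 81*(-31 + 1944 + 7*81) - 1744 = 81*(-31 + 1944 + 567) - 1744 = 81*2480 - 1744 = 200880 - 1744 = 199136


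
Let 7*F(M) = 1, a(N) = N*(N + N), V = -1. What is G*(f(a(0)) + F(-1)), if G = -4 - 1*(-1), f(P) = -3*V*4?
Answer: -255/7 ≈ -36.429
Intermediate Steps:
a(N) = 2*N² (a(N) = N*(2*N) = 2*N²)
f(P) = 12 (f(P) = -3*(-1)*4 = 3*4 = 12)
F(M) = ⅐ (F(M) = (⅐)*1 = ⅐)
G = -3 (G = -4 + 1 = -3)
G*(f(a(0)) + F(-1)) = -3*(12 + ⅐) = -3*85/7 = -255/7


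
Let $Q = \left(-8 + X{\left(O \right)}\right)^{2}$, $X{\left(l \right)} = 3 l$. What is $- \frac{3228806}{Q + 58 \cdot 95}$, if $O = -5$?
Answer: $- \frac{3228806}{6039} \approx -534.66$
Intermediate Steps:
$Q = 529$ ($Q = \left(-8 + 3 \left(-5\right)\right)^{2} = \left(-8 - 15\right)^{2} = \left(-23\right)^{2} = 529$)
$- \frac{3228806}{Q + 58 \cdot 95} = - \frac{3228806}{529 + 58 \cdot 95} = - \frac{3228806}{529 + 5510} = - \frac{3228806}{6039}$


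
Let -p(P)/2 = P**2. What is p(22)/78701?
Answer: -968/78701 ≈ -0.012300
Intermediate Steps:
p(P) = -2*P**2
p(22)/78701 = -2*22**2/78701 = -2*484*(1/78701) = -968*1/78701 = -968/78701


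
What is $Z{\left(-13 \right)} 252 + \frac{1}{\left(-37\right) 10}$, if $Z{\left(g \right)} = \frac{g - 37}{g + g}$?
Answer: $\frac{2330987}{4810} \approx 484.61$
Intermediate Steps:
$Z{\left(g \right)} = \frac{-37 + g}{2 g}$
$Z{\left(-13 \right)} 252 + \frac{1}{\left(-37\right) 10} = \frac{-37 - 13}{2 \left(-13\right)} 252 + \frac{1}{\left(-37\right) 10} = \frac{1}{2} \left(- \frac{1}{13}\right) \left(-50\right) 252 + \frac{1}{-370} = \frac{25}{13} \cdot 252 - \frac{1}{370} = \frac{6300}{13} - \frac{1}{370} = \frac{2330987}{4810}$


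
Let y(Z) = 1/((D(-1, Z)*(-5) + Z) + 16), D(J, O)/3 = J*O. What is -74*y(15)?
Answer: -37/128 ≈ -0.28906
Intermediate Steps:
D(J, O) = 3*J*O (D(J, O) = 3*(J*O) = 3*J*O)
y(Z) = 1/(16 + 16*Z) (y(Z) = 1/(((3*(-1)*Z)*(-5) + Z) + 16) = 1/((-3*Z*(-5) + Z) + 16) = 1/((15*Z + Z) + 16) = 1/(16*Z + 16) = 1/(16 + 16*Z))
-74*y(15) = -37/(8*(1 + 15)) = -37/(8*16) = -74*1/256 = -37/128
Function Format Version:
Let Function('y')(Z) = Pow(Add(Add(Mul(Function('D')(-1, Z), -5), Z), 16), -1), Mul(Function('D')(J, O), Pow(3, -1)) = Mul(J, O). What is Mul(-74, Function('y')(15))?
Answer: Rational(-37, 128) ≈ -0.28906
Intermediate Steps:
Function('D')(J, O) = Mul(3, J, O) (Function('D')(J, O) = Mul(3, Mul(J, O)) = Mul(3, J, O))
Function('y')(Z) = Pow(Add(16, Mul(16, Z)), -1) (Function('y')(Z) = Pow(Add(Add(Mul(Mul(3, -1, Z), -5), Z), 16), -1) = Pow(Add(Add(Mul(Mul(-3, Z), -5), Z), 16), -1) = Pow(Add(Add(Mul(15, Z), Z), 16), -1) = Pow(Add(Mul(16, Z), 16), -1) = Pow(Add(16, Mul(16, Z)), -1))
Mul(-74, Function('y')(15)) = Mul(-74, Mul(Rational(1, 16), Pow(Add(1, 15), -1))) = Mul(-74, Mul(Rational(1, 16), Pow(16, -1))) = Mul(-74, Mul(Rational(1, 16), Rational(1, 16))) = Mul(-74, Rational(1, 256)) = Rational(-37, 128)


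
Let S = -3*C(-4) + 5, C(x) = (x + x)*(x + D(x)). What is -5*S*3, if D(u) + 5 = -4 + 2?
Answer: 3885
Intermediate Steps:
D(u) = -7 (D(u) = -5 + (-4 + 2) = -5 - 2 = -7)
C(x) = 2*x*(-7 + x) (C(x) = (x + x)*(x - 7) = (2*x)*(-7 + x) = 2*x*(-7 + x))
S = -259 (S = -6*(-4)*(-7 - 4) + 5 = -6*(-4)*(-11) + 5 = -3*88 + 5 = -264 + 5 = -259)
-5*S*3 = -5*(-259)*3 = 1295*3 = 3885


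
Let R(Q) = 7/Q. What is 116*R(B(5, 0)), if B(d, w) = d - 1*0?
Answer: 812/5 ≈ 162.40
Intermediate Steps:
B(d, w) = d (B(d, w) = d + 0 = d)
116*R(B(5, 0)) = 116*(7/5) = 812/5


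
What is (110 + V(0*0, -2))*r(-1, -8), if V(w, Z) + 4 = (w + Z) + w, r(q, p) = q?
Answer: -104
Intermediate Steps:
V(w, Z) = -4 + Z + 2*w (V(w, Z) = -4 + ((w + Z) + w) = -4 + ((Z + w) + w) = -4 + (Z + 2*w) = -4 + Z + 2*w)
(110 + V(0*0, -2))*r(-1, -8) = (110 + (-4 - 2 + 2*(0*0)))*(-1) = (110 + (-4 - 2 + 2*0))*(-1) = (110 + (-4 - 2 + 0))*(-1) = (110 - 6)*(-1) = 104*(-1) = -104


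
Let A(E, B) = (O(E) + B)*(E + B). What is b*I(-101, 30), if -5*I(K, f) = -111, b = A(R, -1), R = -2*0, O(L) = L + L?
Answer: 111/5 ≈ 22.200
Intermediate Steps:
O(L) = 2*L
R = 0
A(E, B) = (B + E)*(B + 2*E) (A(E, B) = (2*E + B)*(E + B) = (B + 2*E)*(B + E) = (B + E)*(B + 2*E))
b = 1 (b = (-1)² + 2*0² + 3*(-1)*0 = 1 + 2*0 + 0 = 1 + 0 + 0 = 1)
I(K, f) = 111/5 (I(K, f) = -⅕*(-111) = 111/5)
b*I(-101, 30) = 1*(111/5) = 111/5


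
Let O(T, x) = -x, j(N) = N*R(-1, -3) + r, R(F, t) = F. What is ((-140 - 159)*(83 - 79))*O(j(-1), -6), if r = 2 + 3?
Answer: -7176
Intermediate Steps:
r = 5
j(N) = 5 - N (j(N) = N*(-1) + 5 = -N + 5 = 5 - N)
((-140 - 159)*(83 - 79))*O(j(-1), -6) = ((-140 - 159)*(83 - 79))*(-1*(-6)) = -299*4*6 = -1196*6 = -7176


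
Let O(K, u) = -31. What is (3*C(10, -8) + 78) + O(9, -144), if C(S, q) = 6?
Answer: 65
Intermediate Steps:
(3*C(10, -8) + 78) + O(9, -144) = (3*6 + 78) - 31 = (18 + 78) - 31 = 96 - 31 = 65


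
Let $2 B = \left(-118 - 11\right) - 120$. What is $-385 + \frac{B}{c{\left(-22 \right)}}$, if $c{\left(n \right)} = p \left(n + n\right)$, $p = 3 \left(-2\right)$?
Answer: $- \frac{67843}{176} \approx -385.47$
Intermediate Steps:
$p = -6$
$c{\left(n \right)} = - 12 n$ ($c{\left(n \right)} = - 6 \left(n + n\right) = - 6 \cdot 2 n = - 12 n$)
$B = - \frac{249}{2}$ ($B = \frac{\left(-118 - 11\right) - 120}{2} = \frac{-129 - 120}{2} = \frac{1}{2} \left(-249\right) = - \frac{249}{2} \approx -124.5$)
$-385 + \frac{B}{c{\left(-22 \right)}} = -385 - \frac{249}{2 \left(\left(-12\right) \left(-22\right)\right)} = -385 - \frac{249}{2 \cdot 264} = -385 - \frac{83}{176} = - \frac{67843}{176}$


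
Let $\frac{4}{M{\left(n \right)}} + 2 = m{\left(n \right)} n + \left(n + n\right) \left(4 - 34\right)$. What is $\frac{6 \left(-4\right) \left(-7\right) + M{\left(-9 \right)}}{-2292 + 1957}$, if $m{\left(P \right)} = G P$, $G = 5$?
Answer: $- \frac{158428}{315905} \approx -0.5015$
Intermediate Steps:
$m{\left(P \right)} = 5 P$
$M{\left(n \right)} = \frac{4}{-2 - 60 n + 5 n^{2}}$ ($M{\left(n \right)} = \frac{4}{-2 + \left(5 n n + \left(n + n\right) \left(4 - 34\right)\right)} = \frac{4}{-2 + \left(5 n^{2} + 2 n \left(-30\right)\right)} = \frac{4}{-2 + \left(5 n^{2} - 60 n\right)} = \frac{4}{-2 + \left(- 60 n + 5 n^{2}\right)} = \frac{4}{-2 - 60 n + 5 n^{2}}$)
$\frac{6 \left(-4\right) \left(-7\right) + M{\left(-9 \right)}}{-2292 + 1957} = \frac{6 \left(-4\right) \left(-7\right) + \frac{4}{-2 - -540 + 5 \left(-9\right)^{2}}}{-2292 + 1957} = \frac{\left(-24\right) \left(-7\right) + \frac{4}{-2 + 540 + 5 \cdot 81}}{-335} = \left(168 + \frac{4}{-2 + 540 + 405}\right) \left(- \frac{1}{335}\right) = \left(168 + \frac{4}{943}\right) \left(- \frac{1}{335}\right) = \frac{158428}{943} \left(- \frac{1}{335}\right) = - \frac{158428}{315905}$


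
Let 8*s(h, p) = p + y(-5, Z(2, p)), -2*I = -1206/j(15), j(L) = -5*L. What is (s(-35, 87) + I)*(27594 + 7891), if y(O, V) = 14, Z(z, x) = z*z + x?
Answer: 6507949/40 ≈ 1.6270e+5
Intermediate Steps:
Z(z, x) = x + z² (Z(z, x) = z² + x = x + z²)
I = -201/25 (I = -(-603)/((-5*15)) = -(-603)/(-75) = -(-603)*(-1)/75 = -½*402/25 = -201/25 ≈ -8.0400)
s(h, p) = 7/4 + p/8 (s(h, p) = (p + 14)/8 = (14 + p)/8 = 7/4 + p/8)
(s(-35, 87) + I)*(27594 + 7891) = ((7/4 + (⅛)*87) - 201/25)*(27594 + 7891) = ((7/4 + 87/8) - 201/25)*35485 = (101/8 - 201/25)*35485 = (917/200)*35485 = 6507949/40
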